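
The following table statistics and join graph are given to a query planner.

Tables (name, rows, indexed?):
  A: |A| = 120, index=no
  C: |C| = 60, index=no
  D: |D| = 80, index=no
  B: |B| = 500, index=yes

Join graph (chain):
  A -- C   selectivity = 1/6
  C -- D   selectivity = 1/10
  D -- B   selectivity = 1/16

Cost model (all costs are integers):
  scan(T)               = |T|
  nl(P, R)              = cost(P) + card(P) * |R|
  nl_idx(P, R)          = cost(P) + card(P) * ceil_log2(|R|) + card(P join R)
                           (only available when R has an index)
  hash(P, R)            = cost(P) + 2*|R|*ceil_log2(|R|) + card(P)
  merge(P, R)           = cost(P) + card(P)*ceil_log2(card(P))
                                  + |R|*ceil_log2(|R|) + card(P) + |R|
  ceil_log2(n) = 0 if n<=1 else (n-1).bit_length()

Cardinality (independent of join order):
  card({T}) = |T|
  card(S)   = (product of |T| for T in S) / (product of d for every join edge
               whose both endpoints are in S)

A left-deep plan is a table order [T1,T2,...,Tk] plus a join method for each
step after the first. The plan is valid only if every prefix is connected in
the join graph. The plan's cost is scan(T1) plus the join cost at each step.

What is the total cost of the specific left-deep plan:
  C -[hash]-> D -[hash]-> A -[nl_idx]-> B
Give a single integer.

step 1: scan C: cost=60, card=60
step 2: join D via hash
    card(P join D) = 60*80/(10) = 480
    cost = 60 + 2*80*7 + 60 = 1240
step 3: join A via hash
    card(P join A) = 480*120/(6) = 9600
    cost = 1240 + 2*120*7 + 480 = 3400
step 4: join B via nl_idx
    card(P join B) = 9600*500/(16) = 300000
    cost = 3400 + 9600*9 + 300000 = 389800

389800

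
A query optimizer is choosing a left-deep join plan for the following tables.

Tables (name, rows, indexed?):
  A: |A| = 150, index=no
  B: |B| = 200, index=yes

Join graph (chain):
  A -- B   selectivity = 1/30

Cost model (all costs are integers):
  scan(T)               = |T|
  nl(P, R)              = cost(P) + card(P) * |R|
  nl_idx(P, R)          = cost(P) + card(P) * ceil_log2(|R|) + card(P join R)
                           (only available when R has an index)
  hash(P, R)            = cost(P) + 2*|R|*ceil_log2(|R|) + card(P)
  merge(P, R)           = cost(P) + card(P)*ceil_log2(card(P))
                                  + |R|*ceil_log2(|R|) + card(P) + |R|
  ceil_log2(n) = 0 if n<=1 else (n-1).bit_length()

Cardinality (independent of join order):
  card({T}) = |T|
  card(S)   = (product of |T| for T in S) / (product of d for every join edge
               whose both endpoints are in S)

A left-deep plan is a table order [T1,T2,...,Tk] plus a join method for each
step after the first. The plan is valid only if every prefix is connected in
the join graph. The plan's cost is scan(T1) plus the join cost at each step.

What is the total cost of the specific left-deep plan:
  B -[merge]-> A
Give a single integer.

3350

step 1: scan B: cost=200, card=200
step 2: join A via merge
    card(P join A) = 200*150/(30) = 1000
    cost = 200 + 200*8 + 150*8 + 200 + 150 = 3350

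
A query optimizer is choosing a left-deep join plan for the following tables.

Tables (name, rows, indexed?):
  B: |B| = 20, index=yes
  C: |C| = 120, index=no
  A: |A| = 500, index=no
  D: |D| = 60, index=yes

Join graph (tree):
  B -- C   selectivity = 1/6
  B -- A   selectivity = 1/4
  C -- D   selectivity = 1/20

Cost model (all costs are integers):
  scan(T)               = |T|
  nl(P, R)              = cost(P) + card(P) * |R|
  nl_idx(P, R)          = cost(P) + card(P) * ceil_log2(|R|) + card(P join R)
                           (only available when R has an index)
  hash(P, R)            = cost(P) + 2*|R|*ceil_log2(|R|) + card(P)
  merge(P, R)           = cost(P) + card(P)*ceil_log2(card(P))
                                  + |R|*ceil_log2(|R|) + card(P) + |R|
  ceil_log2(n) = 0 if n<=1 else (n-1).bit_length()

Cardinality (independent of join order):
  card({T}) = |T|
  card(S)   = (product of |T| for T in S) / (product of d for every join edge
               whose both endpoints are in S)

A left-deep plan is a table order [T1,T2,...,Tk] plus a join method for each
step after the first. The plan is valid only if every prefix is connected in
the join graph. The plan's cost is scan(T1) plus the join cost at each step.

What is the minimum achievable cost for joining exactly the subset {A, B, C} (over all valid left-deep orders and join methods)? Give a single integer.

5380

Selinger DP over subsets of {A,B,C}:
  {B}: scan cost=20, card=20
  {C}: scan cost=120, card=120
  {A}: scan cost=500, card=500
  {BC}: card=400; try (B,hash)→440, (C,merge)→1100, (B,nl_idx)→1120, (B,merge)→1200, (C,hash)→1720, (C,nl)→2420 …(+1); best=440 via (B,hash)
  {AB}: card=2500; try (B,hash)→1200, (A,merge)→5140, (B,nl_idx)→5500, (B,merge)→5620, (A,hash)→9040, (A,nl)→10020 …(+1); best=1200 via (B,hash)
  {ABC}: card=50000; try (C,hash)→5380, (A,merge)→9440, (A,hash)→9840, (C,merge)→34660, (A,nl)→200440, (C,nl)→301200; best=5380 via (C,hash)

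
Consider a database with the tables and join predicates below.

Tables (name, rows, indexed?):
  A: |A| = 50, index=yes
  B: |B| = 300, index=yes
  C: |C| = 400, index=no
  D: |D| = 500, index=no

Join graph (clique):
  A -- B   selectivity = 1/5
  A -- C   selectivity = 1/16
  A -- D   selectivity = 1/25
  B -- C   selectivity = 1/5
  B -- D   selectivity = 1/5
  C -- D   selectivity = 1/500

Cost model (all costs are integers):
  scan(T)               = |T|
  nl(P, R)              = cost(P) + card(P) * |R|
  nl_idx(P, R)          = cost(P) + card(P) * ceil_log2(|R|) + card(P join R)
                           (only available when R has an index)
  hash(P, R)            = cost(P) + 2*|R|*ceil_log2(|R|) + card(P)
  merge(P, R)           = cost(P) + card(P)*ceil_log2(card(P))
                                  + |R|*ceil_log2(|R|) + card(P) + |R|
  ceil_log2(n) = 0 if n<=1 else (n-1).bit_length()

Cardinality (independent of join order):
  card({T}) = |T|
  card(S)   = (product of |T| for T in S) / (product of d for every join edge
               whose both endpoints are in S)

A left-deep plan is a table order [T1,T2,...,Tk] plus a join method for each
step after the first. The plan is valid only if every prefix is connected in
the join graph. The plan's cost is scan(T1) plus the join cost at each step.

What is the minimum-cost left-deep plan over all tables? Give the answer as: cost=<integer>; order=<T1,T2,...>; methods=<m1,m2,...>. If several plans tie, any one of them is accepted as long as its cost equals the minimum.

cost=9770; order=D,C,A,B; methods=hash,hash,nl_idx

Selinger DP (subsets sized 1..n):
  {A}: scan cost=50, card=50
  {B}: scan cost=300, card=300
  {C}: scan cost=400, card=400
  {D}: scan cost=500, card=500
  {AB}: card=3000; try (A,hash)→1200, (B,merge)→3400, (B,nl_idx)→3500, (A,merge)→3650, (A,nl_idx)→5100, (B,hash)→5500 …(+2); best=1200 via (A,hash)
  {AC}: card=1250; try (A,hash)→1400, (A,nl_idx)→4050, (C,merge)→4400, (A,merge)→4750, (C,hash)→7300, (C,nl)→20050 …(+1); best=1400 via (A,hash)
  {AD}: card=1000; try (A,hash)→1600, (A,nl_idx)→4500, (D,merge)→5400, (A,merge)→5850, (D,hash)→9100, (D,nl)→25050 …(+1); best=1600 via (A,hash)
  {BC}: card=24000; try (B,hash)→6200, (C,merge)→7300, (B,merge)→7400, (C,hash)→7800, (B,nl_idx)→28000, (C,nl)→120300 …(+1); best=6200 via (B,hash)
  {BD}: card=30000; try (B,hash)→6400, (D,merge)→8300, (B,merge)→8500, (D,hash)→9600, (B,nl_idx)→35000, (D,nl)→150300 …(+1); best=6400 via (B,hash)
  {CD}: card=400; try (C,hash)→8200, (D,merge)→9400, (C,merge)→9500, (D,hash)→9800, (D,nl)→200400, (C,nl)→200500; best=8200 via (C,hash)
  {ABC}: card=15000; try (B,hash)→8050, (C,hash)→11400, (B,merge)→19400, (B,nl_idx)→27650, (A,hash)→30800, (C,merge)→44200 …(+5); best=8050 via (B,hash)
  {ABD}: card=12000; try (B,hash)→8000, (D,hash)→13200, (B,merge)→15600, (B,nl_idx)→22600, (A,hash)→37000, (D,merge)→45200 …(+5); best=8000 via (B,hash)
  {ACD}: card=50; try (A,hash)→9200, (C,hash)→9800, (A,nl_idx)→10650, (D,hash)→11650, (A,merge)→12550, (C,merge)→16600 …(+4); best=9200 via (A,hash)
  {BCD}: card=4800; try (B,hash)→14000, (B,merge)→15200, (B,nl_idx)→16600, (D,hash)→39200, (C,hash)→43600, (B,nl)→128200 …(+4); best=14000 via (B,hash)
  {ABCD}: card=120; try (B,nl_idx)→9770, (B,merge)→12550, (B,hash)→14650, (A,hash)→19400, (B,nl)→24200, (C,hash)→27200 …(+8); best=9770 via (B,nl_idx)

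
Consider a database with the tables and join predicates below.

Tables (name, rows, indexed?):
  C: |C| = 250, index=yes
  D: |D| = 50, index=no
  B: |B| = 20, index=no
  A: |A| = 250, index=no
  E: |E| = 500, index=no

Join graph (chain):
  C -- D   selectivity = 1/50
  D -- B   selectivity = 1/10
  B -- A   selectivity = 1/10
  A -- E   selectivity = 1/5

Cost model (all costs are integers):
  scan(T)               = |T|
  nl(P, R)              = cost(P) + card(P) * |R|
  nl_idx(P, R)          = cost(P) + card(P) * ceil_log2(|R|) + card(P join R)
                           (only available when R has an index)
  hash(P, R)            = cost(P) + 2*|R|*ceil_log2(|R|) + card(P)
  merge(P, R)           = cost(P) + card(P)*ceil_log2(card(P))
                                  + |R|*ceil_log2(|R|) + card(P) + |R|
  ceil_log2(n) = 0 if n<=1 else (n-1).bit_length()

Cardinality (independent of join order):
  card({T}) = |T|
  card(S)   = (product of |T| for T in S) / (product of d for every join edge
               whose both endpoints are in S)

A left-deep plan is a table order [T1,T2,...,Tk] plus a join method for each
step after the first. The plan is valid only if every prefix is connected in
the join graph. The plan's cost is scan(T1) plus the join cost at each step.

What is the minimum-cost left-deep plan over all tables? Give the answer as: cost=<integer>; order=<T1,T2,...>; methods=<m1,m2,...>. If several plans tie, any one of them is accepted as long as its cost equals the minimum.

Selinger DP (subsets sized 1..n):
  {C}: scan cost=250, card=250
  {D}: scan cost=50, card=50
  {B}: scan cost=20, card=20
  {A}: scan cost=250, card=250
  {E}: scan cost=500, card=500
  {CD}: card=250; try (C,nl_idx)→700, (D,hash)→1100, (C,merge)→2650, (D,merge)→2850, (C,hash)→4100, (C,nl)→12550 …(+1); best=700 via (C,nl_idx)
  {BD}: card=100; try (B,hash)→300, (D,merge)→490, (B,merge)→520, (D,hash)→640, (D,nl)→1020, (B,nl)→1050; best=300 via (B,hash)
  {AB}: card=500; try (B,hash)→700, (A,merge)→2390, (B,merge)→2620, (A,hash)→4040, (A,nl)→5020, (B,nl)→5250; best=700 via (B,hash)
  {AE}: card=25000; try (A,hash)→5000, (E,merge)→7500, (A,merge)→7750, (E,hash)→9500, (E,nl)→125250, (A,nl)→125500; best=5000 via (A,hash)
  {BCD}: card=500; try (B,hash)→1150, (C,nl_idx)→1600, (B,merge)→3070, (C,merge)→3350, (C,hash)→4400, (B,nl)→5700 …(+1); best=1150 via (B,hash)
  {ABD}: card=2500; try (D,hash)→1800, (A,merge)→3350, (A,hash)→4400, (D,merge)→6050, (A,nl)→25300, (D,nl)→25700; best=1800 via (D,hash)
  {ABE}: card=50000; try (E,hash)→10200, (E,merge)→10700, (B,hash)→30200, (E,nl)→250700, (B,merge)→405120, (B,nl)→505000; best=10200 via (E,hash)
  {ABCD}: card=12500; try (A,hash)→5650, (C,hash)→8300, (A,merge)→8400, (C,nl_idx)→34300, (C,merge)→36550, (A,nl)→126150 …(+1); best=5650 via (A,hash)
  {ABDE}: card=250000; try (E,hash)→13300, (E,merge)→39300, (D,hash)→60800, (D,merge)→860550, (E,nl)→1251800, (D,nl)→2510200; best=13300 via (E,hash)
  {ABCDE}: card=1250000; try (E,hash)→27150, (E,merge)→198150, (C,hash)→267300, (C,nl_idx)→3263300, (C,merge)→4765550, (E,nl)→6255650 …(+1); best=27150 via (E,hash)

cost=27150; order=D,C,B,A,E; methods=nl_idx,hash,hash,hash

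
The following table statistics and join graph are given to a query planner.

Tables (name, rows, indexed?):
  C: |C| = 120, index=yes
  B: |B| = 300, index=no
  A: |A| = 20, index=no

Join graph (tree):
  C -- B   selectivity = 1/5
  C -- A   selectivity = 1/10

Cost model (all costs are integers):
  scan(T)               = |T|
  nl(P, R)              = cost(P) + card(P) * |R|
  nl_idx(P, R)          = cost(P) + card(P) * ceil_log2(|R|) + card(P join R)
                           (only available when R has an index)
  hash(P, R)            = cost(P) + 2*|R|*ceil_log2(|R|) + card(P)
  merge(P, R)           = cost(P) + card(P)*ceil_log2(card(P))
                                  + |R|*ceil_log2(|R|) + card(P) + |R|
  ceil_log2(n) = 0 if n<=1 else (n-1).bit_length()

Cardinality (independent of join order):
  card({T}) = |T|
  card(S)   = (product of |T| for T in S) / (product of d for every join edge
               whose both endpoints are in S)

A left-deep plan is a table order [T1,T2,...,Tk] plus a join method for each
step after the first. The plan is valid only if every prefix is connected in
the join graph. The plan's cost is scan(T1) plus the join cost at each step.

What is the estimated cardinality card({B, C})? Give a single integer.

Tables in S: B(300), C(120)
Edges inside S: C-B(d=5)
numerator = 300 * 120 = 36000
denominator = 5 = 5
card(S) = 36000 / 5 = 7200

7200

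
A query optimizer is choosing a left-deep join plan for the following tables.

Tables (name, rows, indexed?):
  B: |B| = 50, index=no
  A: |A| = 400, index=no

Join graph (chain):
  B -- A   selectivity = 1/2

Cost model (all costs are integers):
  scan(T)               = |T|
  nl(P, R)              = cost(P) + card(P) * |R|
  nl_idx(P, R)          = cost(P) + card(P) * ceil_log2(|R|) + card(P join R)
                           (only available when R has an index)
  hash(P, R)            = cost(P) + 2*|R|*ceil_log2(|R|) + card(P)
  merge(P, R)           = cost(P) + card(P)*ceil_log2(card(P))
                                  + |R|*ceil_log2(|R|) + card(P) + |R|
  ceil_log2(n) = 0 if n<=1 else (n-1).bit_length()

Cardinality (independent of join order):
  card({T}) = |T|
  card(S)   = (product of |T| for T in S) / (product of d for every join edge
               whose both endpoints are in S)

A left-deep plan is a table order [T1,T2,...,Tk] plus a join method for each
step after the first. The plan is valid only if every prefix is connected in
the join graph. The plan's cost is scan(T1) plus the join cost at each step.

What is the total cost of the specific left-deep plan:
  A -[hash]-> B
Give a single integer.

1400

step 1: scan A: cost=400, card=400
step 2: join B via hash
    card(P join B) = 400*50/(2) = 10000
    cost = 400 + 2*50*6 + 400 = 1400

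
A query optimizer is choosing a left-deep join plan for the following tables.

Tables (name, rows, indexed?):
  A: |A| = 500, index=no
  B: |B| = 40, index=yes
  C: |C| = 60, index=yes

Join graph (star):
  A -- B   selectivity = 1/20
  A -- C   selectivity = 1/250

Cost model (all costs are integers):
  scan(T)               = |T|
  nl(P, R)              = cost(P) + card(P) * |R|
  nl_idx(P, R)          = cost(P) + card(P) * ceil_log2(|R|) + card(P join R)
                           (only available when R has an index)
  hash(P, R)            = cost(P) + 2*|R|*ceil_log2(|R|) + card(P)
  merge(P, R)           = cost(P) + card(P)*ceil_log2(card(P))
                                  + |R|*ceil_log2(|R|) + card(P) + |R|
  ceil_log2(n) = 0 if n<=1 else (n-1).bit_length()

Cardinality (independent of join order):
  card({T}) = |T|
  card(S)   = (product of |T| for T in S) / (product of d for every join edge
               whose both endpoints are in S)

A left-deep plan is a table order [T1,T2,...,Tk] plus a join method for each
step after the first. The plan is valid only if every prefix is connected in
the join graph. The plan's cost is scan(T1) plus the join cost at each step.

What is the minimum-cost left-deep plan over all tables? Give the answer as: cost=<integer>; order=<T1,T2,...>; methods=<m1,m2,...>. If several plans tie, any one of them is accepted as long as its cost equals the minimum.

Selinger DP (subsets sized 1..n):
  {A}: scan cost=500, card=500
  {B}: scan cost=40, card=40
  {C}: scan cost=60, card=60
  {AB}: card=1000; try (B,hash)→1480, (B,nl_idx)→4500, (A,merge)→5320, (B,merge)→5780, (A,hash)→9080, (A,nl)→20040 …(+1); best=1480 via (B,hash)
  {AC}: card=120; try (C,hash)→1720, (C,nl_idx)→3620, (A,merge)→5480, (C,merge)→5920, (A,hash)→9120, (A,nl)→30060 …(+1); best=1720 via (C,hash)
  {ABC}: card=240; try (B,hash)→2320, (B,nl_idx)→2680, (B,merge)→2960, (C,hash)→3200, (B,nl)→6520, (C,nl_idx)→7720 …(+2); best=2320 via (B,hash)

cost=2320; order=A,C,B; methods=hash,hash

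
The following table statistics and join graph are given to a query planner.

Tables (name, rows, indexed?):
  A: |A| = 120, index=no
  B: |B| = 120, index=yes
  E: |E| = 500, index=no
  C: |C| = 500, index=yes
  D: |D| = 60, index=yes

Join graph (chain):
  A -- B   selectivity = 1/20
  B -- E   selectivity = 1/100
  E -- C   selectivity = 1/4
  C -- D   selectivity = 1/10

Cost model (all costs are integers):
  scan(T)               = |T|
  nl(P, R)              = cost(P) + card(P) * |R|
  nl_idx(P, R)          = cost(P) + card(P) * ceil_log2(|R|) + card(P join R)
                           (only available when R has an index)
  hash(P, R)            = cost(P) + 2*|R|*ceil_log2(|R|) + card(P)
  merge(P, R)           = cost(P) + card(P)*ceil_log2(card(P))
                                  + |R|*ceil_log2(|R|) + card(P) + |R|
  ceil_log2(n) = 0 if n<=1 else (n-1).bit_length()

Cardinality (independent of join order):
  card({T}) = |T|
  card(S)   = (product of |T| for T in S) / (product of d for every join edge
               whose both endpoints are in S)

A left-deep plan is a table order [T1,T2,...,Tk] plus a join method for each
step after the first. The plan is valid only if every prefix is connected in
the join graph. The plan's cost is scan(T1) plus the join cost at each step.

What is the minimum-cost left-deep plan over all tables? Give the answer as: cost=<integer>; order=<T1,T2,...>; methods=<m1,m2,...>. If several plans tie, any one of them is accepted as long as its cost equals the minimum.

cost=468280; order=E,B,A,C,D; methods=hash,hash,hash,hash

Selinger DP (subsets sized 1..n):
  {A}: scan cost=120, card=120
  {B}: scan cost=120, card=120
  {E}: scan cost=500, card=500
  {C}: scan cost=500, card=500
  {D}: scan cost=60, card=60
  {AB}: card=720; try (B,nl_idx)→1680, (B,hash)→1920, (A,hash)→1920, (B,merge)→2040, (A,merge)→2040, (B,nl)→14520 …(+1); best=1680 via (B,nl_idx)
  {BE}: card=600; try (B,hash)→2680, (B,nl_idx)→4600, (E,merge)→6080, (B,merge)→6460, (E,hash)→9240, (E,nl)→60120 …(+1); best=2680 via (B,hash)
  {CE}: card=62500; try (E,hash)→10000, (C,hash)→10000, (E,merge)→10500, (C,merge)→10500, (C,nl_idx)→67500, (E,nl)→250500 …(+1); best=10000 via (E,hash)
  {CD}: card=3000; try (D,hash)→1720, (C,nl_idx)→3600, (C,merge)→5480, (D,merge)→5920, (D,nl_idx)→6500, (C,hash)→9120 …(+2); best=1720 via (D,hash)
  {ABE}: card=3600; try (A,hash)→4960, (A,merge)→10240, (E,hash)→11400, (E,merge)→14600, (A,nl)→74680, (E,nl)→361680; best=4960 via (A,hash)
  {BCE}: card=75000; try (C,hash)→12280, (C,merge)→14280, (B,hash)→74180, (C,nl_idx)→83080, (C,nl)→302680, (B,nl_idx)→522500 …(+2); best=12280 via (C,hash)
  {CDE}: card=375000; try (E,hash)→13720, (E,merge)→45720, (D,hash)→73220, (D,nl_idx)→760000, (D,merge)→1072920, (E,nl)→1501720 …(+1); best=13720 via (E,hash)
  {ABCE}: card=450000; try (C,hash)→17560, (C,merge)→56760, (A,hash)→88960, (C,nl_idx)→487360, (A,merge)→1363240, (C,nl)→1804960 …(+1); best=17560 via (C,hash)
  {BCDE}: card=450000; try (D,hash)→88000, (B,hash)→390400, (D,nl_idx)→912280, (D,merge)→1362700, (B,nl_idx)→3088720, (D,nl)→4512280 …(+2); best=88000 via (D,hash)
  {ABCDE}: card=2700000; try (D,hash)→468280, (A,hash)→539680, (D,nl_idx)→5417560, (D,merge)→9017980, (A,merge)→9088960, (D,nl)→27017560 …(+1); best=468280 via (D,hash)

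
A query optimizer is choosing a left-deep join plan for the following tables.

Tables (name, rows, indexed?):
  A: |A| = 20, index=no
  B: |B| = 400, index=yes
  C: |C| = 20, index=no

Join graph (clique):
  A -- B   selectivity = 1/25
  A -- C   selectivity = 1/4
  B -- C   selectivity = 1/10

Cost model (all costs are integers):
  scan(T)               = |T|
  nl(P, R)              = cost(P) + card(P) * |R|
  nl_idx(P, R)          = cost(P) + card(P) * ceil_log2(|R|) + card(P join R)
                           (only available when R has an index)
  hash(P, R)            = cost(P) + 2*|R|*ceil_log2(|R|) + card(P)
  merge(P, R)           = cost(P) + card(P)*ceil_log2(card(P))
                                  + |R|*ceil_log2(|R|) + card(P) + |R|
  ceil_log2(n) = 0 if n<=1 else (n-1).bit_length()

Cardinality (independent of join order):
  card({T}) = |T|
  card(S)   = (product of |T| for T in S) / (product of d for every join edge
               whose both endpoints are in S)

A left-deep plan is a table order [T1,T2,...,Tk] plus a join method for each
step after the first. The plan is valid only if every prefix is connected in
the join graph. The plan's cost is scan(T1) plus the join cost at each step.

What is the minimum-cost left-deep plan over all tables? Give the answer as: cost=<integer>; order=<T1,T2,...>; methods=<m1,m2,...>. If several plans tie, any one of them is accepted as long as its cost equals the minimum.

cost=1040; order=A,B,C; methods=nl_idx,hash

Selinger DP (subsets sized 1..n):
  {A}: scan cost=20, card=20
  {B}: scan cost=400, card=400
  {C}: scan cost=20, card=20
  {AB}: card=320; try (B,nl_idx)→520, (A,hash)→1000, (B,merge)→4140, (A,merge)→4520, (B,hash)→7240, (B,nl)→8020 …(+1); best=520 via (B,nl_idx)
  {AC}: card=100; try (C,hash)→240, (A,hash)→240, (C,merge)→260, (A,merge)→260, (C,nl)→420, (A,nl)→420; best=240 via (C,hash)
  {BC}: card=800; try (C,hash)→1000, (B,nl_idx)→1000, (B,merge)→4140, (C,merge)→4520, (B,hash)→7240, (B,nl)→8020 …(+1); best=1000 via (C,hash)
  {ABC}: card=160; try (C,hash)→1040, (B,nl_idx)→1300, (A,hash)→2000, (C,merge)→3840, (B,merge)→5040, (C,nl)→6920 …(+4); best=1040 via (C,hash)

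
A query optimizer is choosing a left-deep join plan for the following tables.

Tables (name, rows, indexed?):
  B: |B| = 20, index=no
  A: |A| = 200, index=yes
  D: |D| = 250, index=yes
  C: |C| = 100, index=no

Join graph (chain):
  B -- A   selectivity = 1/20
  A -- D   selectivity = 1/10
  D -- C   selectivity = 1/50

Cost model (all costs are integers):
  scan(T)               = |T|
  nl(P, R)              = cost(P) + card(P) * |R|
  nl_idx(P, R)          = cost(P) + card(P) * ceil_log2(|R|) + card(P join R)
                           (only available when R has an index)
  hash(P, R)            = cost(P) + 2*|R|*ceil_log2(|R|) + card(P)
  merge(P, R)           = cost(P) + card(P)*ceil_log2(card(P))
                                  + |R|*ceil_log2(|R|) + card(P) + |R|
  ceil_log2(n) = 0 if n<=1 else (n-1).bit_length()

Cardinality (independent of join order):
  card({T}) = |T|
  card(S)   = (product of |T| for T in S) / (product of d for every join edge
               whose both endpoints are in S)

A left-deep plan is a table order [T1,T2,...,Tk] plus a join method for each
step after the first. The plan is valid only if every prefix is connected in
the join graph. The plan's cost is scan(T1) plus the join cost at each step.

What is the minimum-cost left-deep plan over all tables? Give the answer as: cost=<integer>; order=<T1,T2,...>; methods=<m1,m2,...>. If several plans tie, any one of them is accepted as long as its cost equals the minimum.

cost=10830; order=B,A,D,C; methods=nl_idx,merge,hash

Selinger DP (subsets sized 1..n):
  {B}: scan cost=20, card=20
  {A}: scan cost=200, card=200
  {D}: scan cost=250, card=250
  {C}: scan cost=100, card=100
  {AB}: card=200; try (A,nl_idx)→380, (B,hash)→600, (A,merge)→1940, (B,merge)→2120, (A,hash)→3240, (A,nl)→4020 …(+1); best=380 via (A,nl_idx)
  {AD}: card=5000; try (A,hash)→3700, (D,merge)→4250, (A,merge)→4300, (D,hash)→4400, (D,nl_idx)→6800, (A,nl_idx)→7250 …(+2); best=3700 via (A,hash)
  {CD}: card=500; try (D,nl_idx)→1400, (C,hash)→1900, (D,merge)→3150, (C,merge)→3300, (D,hash)→4200, (D,nl)→25100 …(+1); best=1400 via (D,nl_idx)
  {ABD}: card=5000; try (D,merge)→4430, (D,hash)→4580, (D,nl_idx)→6980, (B,hash)→8900, (D,nl)→50380, (B,merge)→73820 …(+1); best=4430 via (D,merge)
  {ACD}: card=10000; try (A,hash)→5100, (A,merge)→8200, (C,hash)→10100, (A,nl_idx)→15400, (C,merge)→74500, (A,nl)→101400 …(+1); best=5100 via (A,hash)
  {ABCD}: card=10000; try (C,hash)→10830, (B,hash)→15300, (C,merge)→75230, (B,merge)→155220, (B,nl)→205100, (C,nl)→504430; best=10830 via (C,hash)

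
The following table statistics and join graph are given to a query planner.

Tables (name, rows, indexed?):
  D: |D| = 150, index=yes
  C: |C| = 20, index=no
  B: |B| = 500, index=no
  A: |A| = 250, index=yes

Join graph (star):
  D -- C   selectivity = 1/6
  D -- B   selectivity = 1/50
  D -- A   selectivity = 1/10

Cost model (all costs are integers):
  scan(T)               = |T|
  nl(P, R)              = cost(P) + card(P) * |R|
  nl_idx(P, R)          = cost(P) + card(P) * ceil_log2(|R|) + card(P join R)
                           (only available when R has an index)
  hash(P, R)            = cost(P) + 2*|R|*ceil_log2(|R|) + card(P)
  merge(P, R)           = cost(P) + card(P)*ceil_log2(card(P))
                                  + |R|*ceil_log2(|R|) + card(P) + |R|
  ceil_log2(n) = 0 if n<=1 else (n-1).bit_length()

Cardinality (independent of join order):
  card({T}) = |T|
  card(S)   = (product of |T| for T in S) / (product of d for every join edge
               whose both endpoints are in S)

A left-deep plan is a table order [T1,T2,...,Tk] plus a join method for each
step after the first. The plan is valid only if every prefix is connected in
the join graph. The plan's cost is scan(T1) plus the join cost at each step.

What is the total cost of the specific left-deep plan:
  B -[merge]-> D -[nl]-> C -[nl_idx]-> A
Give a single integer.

step 1: scan B: cost=500, card=500
step 2: join D via merge
    card(P join D) = 500*150/(50) = 1500
    cost = 500 + 500*9 + 150*8 + 500 + 150 = 6850
step 3: join C via nl
    card(P join C) = 1500*20/(6) = 5000
    cost = 6850 + 1500*20 = 36850
step 4: join A via nl_idx
    card(P join A) = 5000*250/(10) = 125000
    cost = 36850 + 5000*8 + 125000 = 201850

201850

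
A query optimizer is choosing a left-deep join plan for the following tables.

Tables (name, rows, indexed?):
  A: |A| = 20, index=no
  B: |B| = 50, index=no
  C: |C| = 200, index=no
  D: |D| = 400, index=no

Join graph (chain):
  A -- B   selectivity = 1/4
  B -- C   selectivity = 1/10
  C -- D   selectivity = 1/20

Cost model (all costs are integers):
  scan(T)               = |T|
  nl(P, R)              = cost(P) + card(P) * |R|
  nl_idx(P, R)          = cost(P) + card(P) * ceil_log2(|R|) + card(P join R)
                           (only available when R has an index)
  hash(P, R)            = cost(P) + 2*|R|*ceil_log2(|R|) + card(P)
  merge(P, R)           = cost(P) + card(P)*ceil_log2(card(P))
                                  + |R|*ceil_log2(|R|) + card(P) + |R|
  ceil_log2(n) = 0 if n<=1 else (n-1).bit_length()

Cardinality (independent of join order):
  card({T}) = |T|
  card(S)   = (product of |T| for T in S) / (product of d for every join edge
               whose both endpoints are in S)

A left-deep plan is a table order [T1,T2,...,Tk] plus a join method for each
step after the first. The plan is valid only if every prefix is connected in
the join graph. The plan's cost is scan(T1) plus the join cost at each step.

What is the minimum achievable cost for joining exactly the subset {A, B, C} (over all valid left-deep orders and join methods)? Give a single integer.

Selinger DP over subsets of {A,B,C}:
  {A}: scan cost=20, card=20
  {B}: scan cost=50, card=50
  {C}: scan cost=200, card=200
  {AB}: card=250; try (A,hash)→300, (B,merge)→490, (A,merge)→520, (B,hash)→640, (B,nl)→1020, (A,nl)→1050; best=300 via (A,hash)
  {BC}: card=1000; try (B,hash)→1000, (C,merge)→2200, (B,merge)→2350, (C,hash)→3300, (C,nl)→10050, (B,nl)→10200; best=1000 via (B,hash)
  {ABC}: card=5000; try (A,hash)→2200, (C,hash)→3750, (C,merge)→4350, (A,merge)→12120, (A,nl)→21000, (C,nl)→50300; best=2200 via (A,hash)

2200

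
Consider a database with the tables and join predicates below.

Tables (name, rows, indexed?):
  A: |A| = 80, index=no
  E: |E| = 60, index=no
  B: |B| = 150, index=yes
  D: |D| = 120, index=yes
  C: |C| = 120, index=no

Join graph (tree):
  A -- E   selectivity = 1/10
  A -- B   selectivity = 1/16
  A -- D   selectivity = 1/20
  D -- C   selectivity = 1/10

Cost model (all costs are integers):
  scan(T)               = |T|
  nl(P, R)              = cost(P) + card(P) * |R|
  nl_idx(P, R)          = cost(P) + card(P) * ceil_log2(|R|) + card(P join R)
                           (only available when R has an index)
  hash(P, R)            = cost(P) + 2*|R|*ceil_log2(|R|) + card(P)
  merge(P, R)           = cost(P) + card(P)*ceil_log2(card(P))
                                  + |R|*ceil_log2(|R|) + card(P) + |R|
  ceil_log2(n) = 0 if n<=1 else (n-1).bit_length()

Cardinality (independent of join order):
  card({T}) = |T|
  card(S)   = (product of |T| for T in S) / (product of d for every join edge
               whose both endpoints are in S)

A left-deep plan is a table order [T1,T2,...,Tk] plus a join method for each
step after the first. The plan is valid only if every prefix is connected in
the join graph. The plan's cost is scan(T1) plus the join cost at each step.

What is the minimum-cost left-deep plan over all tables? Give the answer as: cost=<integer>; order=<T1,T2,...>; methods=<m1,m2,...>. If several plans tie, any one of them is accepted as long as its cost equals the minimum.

cost=36280; order=A,D,E,B,C; methods=nl_idx,hash,hash,hash

Selinger DP (subsets sized 1..n):
  {A}: scan cost=80, card=80
  {E}: scan cost=60, card=60
  {B}: scan cost=150, card=150
  {D}: scan cost=120, card=120
  {C}: scan cost=120, card=120
  {AE}: card=480; try (E,hash)→880, (A,merge)→1120, (E,merge)→1140, (A,hash)→1240, (A,nl)→4860, (E,nl)→4880; best=880 via (E,hash)
  {AB}: card=750; try (A,hash)→1420, (B,nl_idx)→1470, (B,merge)→2070, (A,merge)→2140, (B,hash)→2560, (B,nl)→12080 …(+1); best=1420 via (A,hash)
  {AD}: card=480; try (D,nl_idx)→1120, (A,hash)→1360, (D,merge)→1680, (A,merge)→1720, (D,hash)→1840, (D,nl)→9680 …(+1); best=1120 via (D,nl_idx)
  {CD}: card=1440; try (D,hash)→1920, (C,hash)→1920, (D,merge)→2040, (C,merge)→2040, (D,nl_idx)→2400, (D,nl)→14520 …(+1); best=1920 via (D,hash)
  {ABE}: card=4500; try (E,hash)→2890, (B,hash)→3760, (B,merge)→7030, (B,nl_idx)→9220, (E,merge)→10090, (E,nl)→46420 …(+1); best=2890 via (E,hash)
  {ADE}: card=2880; try (E,hash)→2320, (D,hash)→3040, (E,merge)→6340, (D,merge)→6640, (D,nl_idx)→7120, (E,nl)→29920 …(+1); best=2320 via (E,hash)
  {ABD}: card=4500; try (D,hash)→3850, (B,hash)→4000, (B,merge)→7270, (B,nl_idx)→9460, (D,merge)→10630, (D,nl_idx)→11170 …(+2); best=3850 via (D,hash)
  {ACD}: card=5760; try (C,hash)→3280, (A,hash)→4480, (C,merge)→6880, (A,merge)→19840, (C,nl)→58720, (A,nl)→117120; best=3280 via (C,hash)
  {ABDE}: card=27000; try (B,hash)→7600, (E,hash)→9070, (D,hash)→9070, (B,merge)→41110, (B,nl_idx)→52360, (D,nl_idx)→61390 …(+5); best=7600 via (B,hash)
  {ACDE}: card=34560; try (C,hash)→6880, (E,hash)→9760, (C,merge)→40720, (E,merge)→84340, (C,nl)→347920, (E,nl)→348880; best=6880 via (C,hash)
  {ABCD}: card=54000; try (C,hash)→10030, (B,hash)→11440, (C,merge)→67810, (B,merge)→85270, (B,nl_idx)→103360, (C,nl)→543850 …(+1); best=10030 via (C,hash)
  {ABCDE}: card=324000; try (C,hash)→36280, (B,hash)→43840, (E,hash)→64750, (C,merge)→440560, (B,merge)→595750, (B,nl_idx)→607360 …(+4); best=36280 via (C,hash)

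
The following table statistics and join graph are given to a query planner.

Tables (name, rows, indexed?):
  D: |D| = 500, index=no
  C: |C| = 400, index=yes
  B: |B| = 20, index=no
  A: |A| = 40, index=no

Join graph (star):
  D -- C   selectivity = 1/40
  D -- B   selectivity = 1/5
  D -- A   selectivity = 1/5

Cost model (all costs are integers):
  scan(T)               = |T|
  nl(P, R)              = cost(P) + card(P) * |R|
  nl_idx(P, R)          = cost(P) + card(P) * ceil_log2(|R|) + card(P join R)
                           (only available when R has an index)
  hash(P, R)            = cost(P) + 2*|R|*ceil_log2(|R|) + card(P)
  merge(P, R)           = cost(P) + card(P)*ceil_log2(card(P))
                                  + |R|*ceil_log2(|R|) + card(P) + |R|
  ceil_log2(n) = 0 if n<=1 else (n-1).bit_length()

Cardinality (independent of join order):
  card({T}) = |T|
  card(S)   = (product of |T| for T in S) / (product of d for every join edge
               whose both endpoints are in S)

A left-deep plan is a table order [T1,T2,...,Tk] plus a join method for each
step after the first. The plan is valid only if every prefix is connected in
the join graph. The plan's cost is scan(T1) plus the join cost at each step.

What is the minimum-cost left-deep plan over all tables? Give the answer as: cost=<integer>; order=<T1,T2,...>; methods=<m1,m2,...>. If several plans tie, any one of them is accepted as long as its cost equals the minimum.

Selinger DP (subsets sized 1..n):
  {D}: scan cost=500, card=500
  {C}: scan cost=400, card=400
  {B}: scan cost=20, card=20
  {A}: scan cost=40, card=40
  {CD}: card=5000; try (C,hash)→8200, (D,merge)→9400, (C,merge)→9500, (D,hash)→9800, (C,nl_idx)→10000, (D,nl)→200400 …(+1); best=8200 via (C,hash)
  {BD}: card=2000; try (B,hash)→1200, (D,merge)→5140, (B,merge)→5620, (D,hash)→9040, (D,nl)→10020, (B,nl)→10500; best=1200 via (B,hash)
  {AD}: card=4000; try (A,hash)→1480, (D,merge)→5320, (A,merge)→5780, (D,hash)→9080, (D,nl)→20040, (A,nl)→20500; best=1480 via (A,hash)
  {BCD}: card=20000; try (C,hash)→10400, (B,hash)→13400, (C,merge)→29200, (C,nl_idx)→39200, (B,merge)→78320, (B,nl)→108200 …(+1); best=10400 via (C,hash)
  {ACD}: card=40000; try (C,hash)→12680, (A,hash)→13680, (C,merge)→57480, (C,nl_idx)→77480, (A,merge)→78480, (A,nl)→208200 …(+1); best=12680 via (C,hash)
  {ABD}: card=16000; try (A,hash)→3680, (B,hash)→5680, (A,merge)→25480, (B,merge)→53600, (A,nl)→81200, (B,nl)→81480; best=3680 via (A,hash)
  {ABCD}: card=160000; try (C,hash)→26880, (A,hash)→30880, (B,hash)→52880, (C,merge)→247680, (C,nl_idx)→307680, (A,merge)→330680 …(+4); best=26880 via (C,hash)

cost=26880; order=D,B,A,C; methods=hash,hash,hash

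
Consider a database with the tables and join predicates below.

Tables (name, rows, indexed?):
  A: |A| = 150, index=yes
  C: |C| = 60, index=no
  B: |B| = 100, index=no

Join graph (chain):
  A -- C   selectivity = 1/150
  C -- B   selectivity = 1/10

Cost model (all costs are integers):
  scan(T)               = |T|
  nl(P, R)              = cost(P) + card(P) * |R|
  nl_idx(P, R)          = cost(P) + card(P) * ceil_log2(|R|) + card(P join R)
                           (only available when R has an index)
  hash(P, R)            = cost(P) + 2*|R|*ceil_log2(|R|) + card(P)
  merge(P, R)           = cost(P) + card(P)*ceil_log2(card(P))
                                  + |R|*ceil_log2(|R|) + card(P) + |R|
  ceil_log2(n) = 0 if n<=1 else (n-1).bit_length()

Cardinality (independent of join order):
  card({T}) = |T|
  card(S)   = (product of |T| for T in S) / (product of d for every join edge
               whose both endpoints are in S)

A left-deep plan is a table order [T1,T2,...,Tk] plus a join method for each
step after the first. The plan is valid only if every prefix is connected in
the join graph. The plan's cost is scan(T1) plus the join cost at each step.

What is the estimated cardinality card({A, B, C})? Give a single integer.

600

Tables in S: A(150), B(100), C(60)
Edges inside S: A-C(d=150), C-B(d=10)
numerator = 150 * 100 * 60 = 900000
denominator = 150 * 10 = 1500
card(S) = 900000 / 1500 = 600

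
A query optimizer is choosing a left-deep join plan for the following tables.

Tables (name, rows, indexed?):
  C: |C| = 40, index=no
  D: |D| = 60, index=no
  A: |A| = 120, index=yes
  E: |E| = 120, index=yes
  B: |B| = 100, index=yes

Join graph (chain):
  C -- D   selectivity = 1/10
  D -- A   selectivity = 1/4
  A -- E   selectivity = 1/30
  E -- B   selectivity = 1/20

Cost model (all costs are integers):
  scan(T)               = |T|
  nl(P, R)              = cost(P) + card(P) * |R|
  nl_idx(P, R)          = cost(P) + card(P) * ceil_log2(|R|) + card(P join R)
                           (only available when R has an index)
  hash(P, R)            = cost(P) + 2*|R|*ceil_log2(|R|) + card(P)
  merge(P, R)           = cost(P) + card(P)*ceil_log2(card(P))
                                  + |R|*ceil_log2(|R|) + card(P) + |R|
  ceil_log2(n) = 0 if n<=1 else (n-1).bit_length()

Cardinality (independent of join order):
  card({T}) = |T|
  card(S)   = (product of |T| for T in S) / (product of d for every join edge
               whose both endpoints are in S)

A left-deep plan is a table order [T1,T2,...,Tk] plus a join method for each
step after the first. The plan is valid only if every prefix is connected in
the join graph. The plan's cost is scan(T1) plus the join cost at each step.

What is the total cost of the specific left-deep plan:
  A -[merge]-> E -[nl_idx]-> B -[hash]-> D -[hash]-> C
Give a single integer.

47400

step 1: scan A: cost=120, card=120
step 2: join E via merge
    card(P join E) = 120*120/(30) = 480
    cost = 120 + 120*7 + 120*7 + 120 + 120 = 2040
step 3: join B via nl_idx
    card(P join B) = 480*100/(20) = 2400
    cost = 2040 + 480*7 + 2400 = 7800
step 4: join D via hash
    card(P join D) = 2400*60/(4) = 36000
    cost = 7800 + 2*60*6 + 2400 = 10920
step 5: join C via hash
    card(P join C) = 36000*40/(10) = 144000
    cost = 10920 + 2*40*6 + 36000 = 47400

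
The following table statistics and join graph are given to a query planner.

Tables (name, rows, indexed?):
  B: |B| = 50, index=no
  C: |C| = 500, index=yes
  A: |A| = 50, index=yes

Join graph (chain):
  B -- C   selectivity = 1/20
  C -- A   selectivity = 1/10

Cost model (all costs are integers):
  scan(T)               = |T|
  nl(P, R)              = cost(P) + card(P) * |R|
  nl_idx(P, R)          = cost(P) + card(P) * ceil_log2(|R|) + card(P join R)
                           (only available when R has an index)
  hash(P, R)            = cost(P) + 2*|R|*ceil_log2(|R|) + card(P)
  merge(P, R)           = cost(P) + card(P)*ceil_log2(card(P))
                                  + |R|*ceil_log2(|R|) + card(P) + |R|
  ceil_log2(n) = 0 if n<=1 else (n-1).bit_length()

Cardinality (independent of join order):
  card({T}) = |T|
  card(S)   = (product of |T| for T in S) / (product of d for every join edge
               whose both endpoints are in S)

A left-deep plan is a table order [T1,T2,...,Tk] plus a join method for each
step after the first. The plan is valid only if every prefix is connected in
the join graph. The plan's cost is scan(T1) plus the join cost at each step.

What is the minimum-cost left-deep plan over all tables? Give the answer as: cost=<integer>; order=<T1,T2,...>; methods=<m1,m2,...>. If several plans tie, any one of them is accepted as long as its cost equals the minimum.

cost=3450; order=C,B,A; methods=hash,hash

Selinger DP (subsets sized 1..n):
  {B}: scan cost=50, card=50
  {C}: scan cost=500, card=500
  {A}: scan cost=50, card=50
  {BC}: card=1250; try (B,hash)→1600, (C,nl_idx)→1750, (C,merge)→5400, (B,merge)→5850, (C,hash)→9100, (C,nl)→25050 …(+1); best=1600 via (B,hash)
  {AC}: card=2500; try (A,hash)→1600, (C,nl_idx)→3000, (C,merge)→5400, (A,merge)→5850, (A,nl_idx)→6000, (C,hash)→9100 …(+2); best=1600 via (A,hash)
  {ABC}: card=6250; try (A,hash)→3450, (B,hash)→4700, (A,nl_idx)→15350, (A,merge)→16950, (B,merge)→34450, (A,nl)→64100 …(+1); best=3450 via (A,hash)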